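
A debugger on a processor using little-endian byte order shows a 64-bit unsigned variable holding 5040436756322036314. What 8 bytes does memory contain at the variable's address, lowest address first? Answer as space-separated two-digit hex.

5040436756322036314 in hexadecimal, padded to 64 bits, is 0x45F33A864565AA5A.
Split into bytes (most-significant first): 45 F3 3A 86 45 65 AA 5A.
In little-endian order the low byte comes first in memory.
So at ascending addresses the bytes are 5A AA 65 45 86 3A F3 45.

5A AA 65 45 86 3A F3 45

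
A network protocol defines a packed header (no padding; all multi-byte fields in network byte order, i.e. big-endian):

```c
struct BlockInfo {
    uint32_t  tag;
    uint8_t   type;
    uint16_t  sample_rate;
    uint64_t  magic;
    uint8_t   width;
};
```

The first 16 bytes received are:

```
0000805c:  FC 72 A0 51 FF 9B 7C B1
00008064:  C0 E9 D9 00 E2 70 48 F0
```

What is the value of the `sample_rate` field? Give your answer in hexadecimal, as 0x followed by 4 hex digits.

`sample_rate` follows `tag` (4 B), `type` (1 B), so it starts at offset 4 + 1 = 5 and occupies 2 bytes.
Bytes at offsets 5..6: 9B 7C.
Big-endian: lowest address holds the most-significant byte.
The bytes are already most-significant first: 0x9B7C.

0x9B7C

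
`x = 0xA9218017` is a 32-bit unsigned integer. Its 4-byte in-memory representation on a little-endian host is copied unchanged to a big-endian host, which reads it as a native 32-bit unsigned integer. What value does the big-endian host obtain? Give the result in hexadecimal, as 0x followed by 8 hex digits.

0x178021A9

Stored little-endian, the bytes at ascending addresses are 17 80 21 A9.
Read back as big-endian, the last byte is least significant, giving 0x178021A9.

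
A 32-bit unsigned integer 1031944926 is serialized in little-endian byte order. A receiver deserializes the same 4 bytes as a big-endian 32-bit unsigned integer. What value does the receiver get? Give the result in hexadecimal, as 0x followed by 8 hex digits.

1031944926 in 32-bit hexadecimal is 0x3D823ADE.
Stored little-endian, the bytes at ascending addresses are DE 3A 82 3D.
Read back as big-endian, the last byte is least significant, giving 0xDE3A823D.

0xDE3A823D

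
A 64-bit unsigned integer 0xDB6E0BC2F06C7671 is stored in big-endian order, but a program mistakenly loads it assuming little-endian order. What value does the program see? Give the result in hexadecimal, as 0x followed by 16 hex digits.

0x71766CF0C20B6EDB

Stored big-endian, the bytes at ascending addresses are DB 6E 0B C2 F0 6C 76 71.
Read back as little-endian, the first byte is least significant, giving 0x71766CF0C20B6EDB.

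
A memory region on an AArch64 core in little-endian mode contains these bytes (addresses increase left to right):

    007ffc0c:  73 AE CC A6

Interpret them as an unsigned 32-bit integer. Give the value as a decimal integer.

In little-endian order the low byte comes first in memory.
Reassemble most-significant byte first: A6 CC AE 73 → 0xA6CCAE73.
0xA6CCAE73 = 2798431859.

2798431859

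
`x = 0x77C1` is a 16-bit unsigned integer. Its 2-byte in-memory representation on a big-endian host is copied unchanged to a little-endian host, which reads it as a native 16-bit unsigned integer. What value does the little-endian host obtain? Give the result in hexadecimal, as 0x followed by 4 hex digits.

Stored big-endian, the bytes at ascending addresses are 77 C1.
Read back as little-endian, the first byte is least significant, giving 0xC177.

0xC177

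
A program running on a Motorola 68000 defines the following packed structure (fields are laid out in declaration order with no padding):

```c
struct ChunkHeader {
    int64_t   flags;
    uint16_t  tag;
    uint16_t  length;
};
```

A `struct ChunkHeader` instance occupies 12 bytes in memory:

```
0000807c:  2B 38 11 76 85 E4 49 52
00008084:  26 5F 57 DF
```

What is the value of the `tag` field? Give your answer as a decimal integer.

`tag` follows `flags` (8 bytes), so it starts at byte offset 8 and occupies 2 bytes.
Bytes at offsets 8..9: 26 5F.
In big-endian order the high byte comes first in memory.
The bytes are already most-significant first: 0x265F.
0x265F = 9823.

9823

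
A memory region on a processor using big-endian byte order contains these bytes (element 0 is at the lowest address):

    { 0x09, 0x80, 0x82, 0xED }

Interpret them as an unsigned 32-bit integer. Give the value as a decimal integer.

159417069

Big-endian stores the most-significant byte at the lowest address.
The bytes are already most-significant first: 0x098082ED.
0x098082ED = 159417069.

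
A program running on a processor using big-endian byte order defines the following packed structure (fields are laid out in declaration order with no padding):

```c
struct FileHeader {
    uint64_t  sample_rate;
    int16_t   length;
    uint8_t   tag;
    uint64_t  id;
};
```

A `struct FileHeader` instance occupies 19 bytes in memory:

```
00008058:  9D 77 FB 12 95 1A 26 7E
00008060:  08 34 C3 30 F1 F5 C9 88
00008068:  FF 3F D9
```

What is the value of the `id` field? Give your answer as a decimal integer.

3526870229143470041

`id` follows `sample_rate` (8 B), `length` (2 B), `tag` (1 B), so it starts at offset 8 + 2 + 1 = 11 and occupies 8 bytes.
Bytes at offsets 11..18: 30 F1 F5 C9 88 FF 3F D9.
Big-endian: lowest address holds the most-significant byte.
The bytes are already most-significant first: 0x30F1F5C988FF3FD9.
0x30F1F5C988FF3FD9 = 3526870229143470041.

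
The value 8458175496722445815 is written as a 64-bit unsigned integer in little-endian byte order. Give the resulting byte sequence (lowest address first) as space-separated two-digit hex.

8458175496722445815 in hexadecimal, padded to 64 bits, is 0x756179CD0A0DF5F7.
Split into bytes (most-significant first): 75 61 79 CD 0A 0D F5 F7.
Little-endian: lowest address holds the least-significant byte.
So at ascending addresses the bytes are F7 F5 0D 0A CD 79 61 75.

F7 F5 0D 0A CD 79 61 75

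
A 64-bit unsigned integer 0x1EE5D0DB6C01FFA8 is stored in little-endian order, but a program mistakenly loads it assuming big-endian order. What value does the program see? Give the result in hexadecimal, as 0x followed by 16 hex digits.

0xA8FF016CDBD0E51E

Stored little-endian, the bytes at ascending addresses are A8 FF 01 6C DB D0 E5 1E.
Read back as big-endian, the last byte is least significant, giving 0xA8FF016CDBD0E51E.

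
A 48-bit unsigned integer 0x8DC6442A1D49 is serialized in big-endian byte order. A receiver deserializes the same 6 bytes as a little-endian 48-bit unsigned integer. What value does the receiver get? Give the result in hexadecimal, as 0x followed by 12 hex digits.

Stored big-endian, the bytes at ascending addresses are 8D C6 44 2A 1D 49.
Read back as little-endian, the first byte is least significant, giving 0x491D2A44C68D.

0x491D2A44C68D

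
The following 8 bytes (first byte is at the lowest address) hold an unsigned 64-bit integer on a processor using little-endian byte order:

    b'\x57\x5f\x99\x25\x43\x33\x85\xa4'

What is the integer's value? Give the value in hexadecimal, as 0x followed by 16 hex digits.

0xA485334325995F57

Little-endian stores the least-significant byte at the lowest address.
Reassemble most-significant byte first: A4 85 33 43 25 99 5F 57 → 0xA485334325995F57.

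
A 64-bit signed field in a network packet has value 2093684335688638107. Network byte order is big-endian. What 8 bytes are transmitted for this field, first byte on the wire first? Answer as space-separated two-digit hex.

2093684335688638107 in hexadecimal, padded to 64 bits, is 0x1D0E42CF7C855E9B.
Split into bytes (most-significant first): 1D 0E 42 CF 7C 85 5E 9B.
Big-endian stores the most-significant byte at the lowest address.
So the memory order matches the most-significant-first order: 1D 0E 42 CF 7C 85 5E 9B.

1D 0E 42 CF 7C 85 5E 9B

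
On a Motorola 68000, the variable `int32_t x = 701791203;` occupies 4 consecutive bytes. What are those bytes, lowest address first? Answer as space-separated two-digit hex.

701791203 in hexadecimal, padded to 32 bits, is 0x29D47BE3.
Split into bytes (most-significant first): 29 D4 7B E3.
In big-endian order the high byte comes first in memory.
So the memory order matches the most-significant-first order: 29 D4 7B E3.

29 D4 7B E3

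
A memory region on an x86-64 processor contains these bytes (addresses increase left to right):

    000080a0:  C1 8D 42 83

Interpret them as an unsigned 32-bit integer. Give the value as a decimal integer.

2202176961

Little-endian: lowest address holds the least-significant byte.
Reassemble most-significant byte first: 83 42 8D C1 → 0x83428DC1.
0x83428DC1 = 2202176961.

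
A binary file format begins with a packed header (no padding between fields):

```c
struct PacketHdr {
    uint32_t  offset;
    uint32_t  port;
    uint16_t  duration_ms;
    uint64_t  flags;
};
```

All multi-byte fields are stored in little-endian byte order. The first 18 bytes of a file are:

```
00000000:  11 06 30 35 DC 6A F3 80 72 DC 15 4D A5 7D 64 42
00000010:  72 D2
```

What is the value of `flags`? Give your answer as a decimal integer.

`flags` follows `offset` (4 B), `port` (4 B), `duration_ms` (2 B), so it starts at offset 4 + 4 + 2 = 10 and occupies 8 bytes.
Bytes at offsets 10..17: 15 4D A5 7D 64 42 72 D2.
Little-endian stores the least-significant byte at the lowest address.
Reassemble most-significant byte first: D2 72 42 64 7D A5 4D 15 → 0xD27242647DA54D15.
0xD27242647DA54D15 = 15164255894682029333.

15164255894682029333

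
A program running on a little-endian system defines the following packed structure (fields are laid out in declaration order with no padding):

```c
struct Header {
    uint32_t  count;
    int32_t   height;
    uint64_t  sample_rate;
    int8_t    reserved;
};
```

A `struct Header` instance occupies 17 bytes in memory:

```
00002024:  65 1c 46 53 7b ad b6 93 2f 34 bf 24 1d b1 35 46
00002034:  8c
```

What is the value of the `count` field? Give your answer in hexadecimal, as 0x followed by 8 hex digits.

`count` is the first field, at byte offset 0, occupying 4 bytes.
Bytes at offsets 0..3: 65 1C 46 53.
In little-endian order the low byte comes first in memory.
Reassemble most-significant byte first: 53 46 1C 65 → 0x53461C65.

0x53461C65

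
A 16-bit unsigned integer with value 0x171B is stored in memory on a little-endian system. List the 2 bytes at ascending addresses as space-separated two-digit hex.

Split into bytes (most-significant first): 17 1B.
Little-endian stores the least-significant byte at the lowest address.
So at ascending addresses the bytes are 1B 17.

1B 17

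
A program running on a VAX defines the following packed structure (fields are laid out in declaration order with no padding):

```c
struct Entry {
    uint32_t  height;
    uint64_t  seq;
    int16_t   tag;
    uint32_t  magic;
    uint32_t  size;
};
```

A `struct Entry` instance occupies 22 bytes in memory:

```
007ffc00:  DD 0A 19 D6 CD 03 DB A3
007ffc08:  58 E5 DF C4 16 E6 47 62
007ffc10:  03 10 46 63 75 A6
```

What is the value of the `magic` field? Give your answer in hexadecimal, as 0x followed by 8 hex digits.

0x10036247

`magic` follows `height` (4 B), `seq` (8 B), `tag` (2 B), so it starts at offset 4 + 8 + 2 = 14 and occupies 4 bytes.
Bytes at offsets 14..17: 47 62 03 10.
Little-endian stores the least-significant byte at the lowest address.
Reassemble most-significant byte first: 10 03 62 47 → 0x10036247.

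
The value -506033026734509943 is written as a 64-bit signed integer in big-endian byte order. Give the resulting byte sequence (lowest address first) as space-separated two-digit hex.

Two's complement of -506033026734509943 in 64 bits: 506033026734509943 = 0x0705CA5B53204F77; invert → 0xF8FA35A4ACDFB088; add 1 → 0xF8FA35A4ACDFB089.
Split into bytes (most-significant first): F8 FA 35 A4 AC DF B0 89.
Big-endian stores the most-significant byte at the lowest address.
So the memory order matches the most-significant-first order: F8 FA 35 A4 AC DF B0 89.

F8 FA 35 A4 AC DF B0 89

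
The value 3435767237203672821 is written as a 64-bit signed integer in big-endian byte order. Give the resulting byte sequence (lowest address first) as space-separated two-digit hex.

2F AE 4C 19 48 73 3E F5

3435767237203672821 in hexadecimal, padded to 64 bits, is 0x2FAE4C1948733EF5.
Split into bytes (most-significant first): 2F AE 4C 19 48 73 3E F5.
In big-endian order the high byte comes first in memory.
So the memory order matches the most-significant-first order: 2F AE 4C 19 48 73 3E F5.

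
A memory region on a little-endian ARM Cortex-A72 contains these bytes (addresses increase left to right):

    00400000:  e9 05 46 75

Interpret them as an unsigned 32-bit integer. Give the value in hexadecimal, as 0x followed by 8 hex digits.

0x754605E9

In little-endian order the low byte comes first in memory.
Reassemble most-significant byte first: 75 46 05 E9 → 0x754605E9.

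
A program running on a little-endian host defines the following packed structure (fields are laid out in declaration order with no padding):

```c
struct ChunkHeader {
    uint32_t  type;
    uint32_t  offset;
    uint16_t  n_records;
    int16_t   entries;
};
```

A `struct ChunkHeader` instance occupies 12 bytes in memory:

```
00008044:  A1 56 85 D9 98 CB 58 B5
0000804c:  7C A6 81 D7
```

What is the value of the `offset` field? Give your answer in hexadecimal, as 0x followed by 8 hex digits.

0xB558CB98

`offset` follows `type` (4 bytes), so it starts at byte offset 4 and occupies 4 bytes.
Bytes at offsets 4..7: 98 CB 58 B5.
Little-endian stores the least-significant byte at the lowest address.
Reassemble most-significant byte first: B5 58 CB 98 → 0xB558CB98.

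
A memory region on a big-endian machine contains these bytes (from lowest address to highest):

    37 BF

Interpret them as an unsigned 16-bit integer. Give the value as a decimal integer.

Big-endian: lowest address holds the most-significant byte.
The bytes are already most-significant first: 0x37BF.
0x37BF = 14271.

14271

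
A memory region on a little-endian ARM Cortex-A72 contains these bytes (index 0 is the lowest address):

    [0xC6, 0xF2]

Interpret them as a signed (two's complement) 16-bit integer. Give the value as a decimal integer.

In little-endian order the low byte comes first in memory.
Reassemble most-significant byte first: F2 C6 → 0xF2C6.
Top bit is set, so as a signed 16-bit value this is 0xF2C6 − 2^16 = -3386.

-3386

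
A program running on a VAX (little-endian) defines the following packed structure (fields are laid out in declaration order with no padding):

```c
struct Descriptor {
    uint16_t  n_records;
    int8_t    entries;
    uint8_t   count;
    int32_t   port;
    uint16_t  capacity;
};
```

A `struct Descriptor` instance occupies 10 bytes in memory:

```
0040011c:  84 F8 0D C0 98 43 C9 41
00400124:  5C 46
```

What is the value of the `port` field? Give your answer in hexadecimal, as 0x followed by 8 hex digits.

0x41C94398

`port` follows `n_records` (2 B), `entries` (1 B), `count` (1 B), so it starts at offset 2 + 1 + 1 = 4 and occupies 4 bytes.
Bytes at offsets 4..7: 98 43 C9 41.
Little-endian: lowest address holds the least-significant byte.
Reassemble most-significant byte first: 41 C9 43 98 → 0x41C94398.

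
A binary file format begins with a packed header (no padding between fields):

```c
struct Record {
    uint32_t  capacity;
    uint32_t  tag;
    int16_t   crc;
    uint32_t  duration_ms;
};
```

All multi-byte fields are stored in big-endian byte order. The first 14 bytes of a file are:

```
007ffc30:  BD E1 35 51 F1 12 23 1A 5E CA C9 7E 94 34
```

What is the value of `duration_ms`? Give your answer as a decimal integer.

`duration_ms` follows `capacity` (4 B), `tag` (4 B), `crc` (2 B), so it starts at offset 4 + 4 + 2 = 10 and occupies 4 bytes.
Bytes at offsets 10..13: C9 7E 94 34.
Big-endian stores the most-significant byte at the lowest address.
The bytes are already most-significant first: 0xC97E9434.
0xC97E9434 = 3380515892.

3380515892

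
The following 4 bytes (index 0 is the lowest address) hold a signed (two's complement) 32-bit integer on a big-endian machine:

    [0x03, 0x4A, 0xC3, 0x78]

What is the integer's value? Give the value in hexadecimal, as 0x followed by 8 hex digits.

0x034AC378

Big-endian stores the most-significant byte at the lowest address.
The bytes are already most-significant first: 0x034AC378.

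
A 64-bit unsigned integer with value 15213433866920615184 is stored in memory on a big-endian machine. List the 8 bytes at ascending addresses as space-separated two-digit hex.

15213433866920615184 in hexadecimal, padded to 64 bits, is 0xD320F97F6BB35D10.
Split into bytes (most-significant first): D3 20 F9 7F 6B B3 5D 10.
In big-endian order the high byte comes first in memory.
So the memory order matches the most-significant-first order: D3 20 F9 7F 6B B3 5D 10.

D3 20 F9 7F 6B B3 5D 10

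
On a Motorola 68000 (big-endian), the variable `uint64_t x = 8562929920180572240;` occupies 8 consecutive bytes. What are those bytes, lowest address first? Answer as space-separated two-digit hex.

76 D5 A3 64 E0 ED 50 50

8562929920180572240 in hexadecimal, padded to 64 bits, is 0x76D5A364E0ED5050.
Split into bytes (most-significant first): 76 D5 A3 64 E0 ED 50 50.
In big-endian order the high byte comes first in memory.
So the memory order matches the most-significant-first order: 76 D5 A3 64 E0 ED 50 50.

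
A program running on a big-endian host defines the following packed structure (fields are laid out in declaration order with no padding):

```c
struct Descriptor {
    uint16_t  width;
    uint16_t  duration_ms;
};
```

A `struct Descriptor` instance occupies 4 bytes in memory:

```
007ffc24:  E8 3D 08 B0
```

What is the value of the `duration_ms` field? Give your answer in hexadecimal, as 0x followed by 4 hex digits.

0x08B0

`duration_ms` follows `width` (2 bytes), so it starts at byte offset 2 and occupies 2 bytes.
Bytes at offsets 2..3: 08 B0.
In big-endian order the high byte comes first in memory.
The bytes are already most-significant first: 0x08B0.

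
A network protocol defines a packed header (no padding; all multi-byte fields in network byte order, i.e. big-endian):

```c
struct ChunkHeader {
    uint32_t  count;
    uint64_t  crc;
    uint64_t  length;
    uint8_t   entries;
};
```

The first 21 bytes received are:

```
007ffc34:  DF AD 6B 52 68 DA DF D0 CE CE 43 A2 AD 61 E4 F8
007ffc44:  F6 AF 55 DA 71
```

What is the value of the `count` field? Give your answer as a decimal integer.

`count` is the first field, at byte offset 0, occupying 4 bytes.
Bytes at offsets 0..3: DF AD 6B 52.
Big-endian stores the most-significant byte at the lowest address.
The bytes are already most-significant first: 0xDFAD6B52.
0xDFAD6B52 = 3752684370.

3752684370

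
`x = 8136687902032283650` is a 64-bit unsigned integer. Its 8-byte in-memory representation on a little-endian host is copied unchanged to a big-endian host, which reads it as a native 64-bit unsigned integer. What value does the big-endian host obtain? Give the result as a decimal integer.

164621563274128240

8136687902032283650 in 64-bit hexadecimal is 0x70EB528970DA4802.
Stored little-endian, the bytes at ascending addresses are 02 48 DA 70 89 52 EB 70.
Read back as big-endian, the last byte is least significant, giving 0x0248DA708952EB70.
0x0248DA708952EB70 = 164621563274128240.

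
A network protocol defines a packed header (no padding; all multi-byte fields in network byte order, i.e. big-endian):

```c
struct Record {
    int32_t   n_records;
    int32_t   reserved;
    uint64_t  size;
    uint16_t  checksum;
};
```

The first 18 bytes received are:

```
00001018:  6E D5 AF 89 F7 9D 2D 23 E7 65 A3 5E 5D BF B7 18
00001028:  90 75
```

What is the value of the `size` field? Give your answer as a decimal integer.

16673912821104228120

`size` follows `n_records` (4 B), `reserved` (4 B), so it starts at offset 4 + 4 = 8 and occupies 8 bytes.
Bytes at offsets 8..15: E7 65 A3 5E 5D BF B7 18.
In big-endian order the high byte comes first in memory.
The bytes are already most-significant first: 0xE765A35E5DBFB718.
0xE765A35E5DBFB718 = 16673912821104228120.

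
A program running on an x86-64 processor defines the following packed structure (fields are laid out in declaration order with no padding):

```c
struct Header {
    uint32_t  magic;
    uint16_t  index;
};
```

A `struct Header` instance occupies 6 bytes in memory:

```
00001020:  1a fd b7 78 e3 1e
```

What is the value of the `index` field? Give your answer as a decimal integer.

`index` follows `magic` (4 bytes), so it starts at byte offset 4 and occupies 2 bytes.
Bytes at offsets 4..5: E3 1E.
Little-endian stores the least-significant byte at the lowest address.
Reassemble most-significant byte first: 1E E3 → 0x1EE3.
0x1EE3 = 7907.

7907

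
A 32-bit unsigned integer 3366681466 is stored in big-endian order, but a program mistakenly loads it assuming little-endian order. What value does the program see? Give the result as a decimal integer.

3366681466 in 32-bit hexadecimal is 0xC8AB7B7A.
Stored big-endian, the bytes at ascending addresses are C8 AB 7B 7A.
Read back as little-endian, the first byte is least significant, giving 0x7A7BABC8.
0x7A7BABC8 = 2054925256.

2054925256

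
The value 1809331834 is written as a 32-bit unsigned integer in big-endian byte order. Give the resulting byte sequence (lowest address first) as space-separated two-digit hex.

6B D8 36 7A

1809331834 in hexadecimal, padded to 32 bits, is 0x6BD8367A.
Split into bytes (most-significant first): 6B D8 36 7A.
In big-endian order the high byte comes first in memory.
So the memory order matches the most-significant-first order: 6B D8 36 7A.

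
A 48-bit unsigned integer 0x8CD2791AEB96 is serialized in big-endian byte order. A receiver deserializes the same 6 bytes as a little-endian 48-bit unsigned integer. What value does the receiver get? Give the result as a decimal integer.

Stored big-endian, the bytes at ascending addresses are 8C D2 79 1A EB 96.
Read back as little-endian, the first byte is least significant, giving 0x96EB1A79D28C.
0x96EB1A79D28C = 165936505672332.

165936505672332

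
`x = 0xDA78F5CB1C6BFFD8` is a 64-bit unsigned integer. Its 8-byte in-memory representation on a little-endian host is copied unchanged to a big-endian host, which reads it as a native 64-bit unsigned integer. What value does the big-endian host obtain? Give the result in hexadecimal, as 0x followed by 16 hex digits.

0xD8FF6B1CCBF578DA

Stored little-endian, the bytes at ascending addresses are D8 FF 6B 1C CB F5 78 DA.
Read back as big-endian, the last byte is least significant, giving 0xD8FF6B1CCBF578DA.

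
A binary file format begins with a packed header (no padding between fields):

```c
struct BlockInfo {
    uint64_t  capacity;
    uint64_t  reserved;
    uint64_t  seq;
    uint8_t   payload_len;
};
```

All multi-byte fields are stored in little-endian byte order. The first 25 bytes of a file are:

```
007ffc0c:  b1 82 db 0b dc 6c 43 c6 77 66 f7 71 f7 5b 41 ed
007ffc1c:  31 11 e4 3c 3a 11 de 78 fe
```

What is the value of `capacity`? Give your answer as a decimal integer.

`capacity` is the first field, at byte offset 0, occupying 8 bytes.
Bytes at offsets 0..7: B1 82 DB 0B DC 6C 43 C6.
Little-endian: lowest address holds the least-significant byte.
Reassemble most-significant byte first: C6 43 6C DC 0B DB 82 B1 → 0xC6436CDC0BDB82B1.
0xC6436CDC0BDB82B1 = 14286382135296885425.

14286382135296885425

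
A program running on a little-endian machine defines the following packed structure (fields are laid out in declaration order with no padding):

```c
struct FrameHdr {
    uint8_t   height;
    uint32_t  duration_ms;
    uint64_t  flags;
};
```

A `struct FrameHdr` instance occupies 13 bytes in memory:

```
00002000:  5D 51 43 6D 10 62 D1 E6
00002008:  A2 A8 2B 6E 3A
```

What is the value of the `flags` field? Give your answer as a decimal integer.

`flags` follows `height` (1 B), `duration_ms` (4 B), so it starts at offset 1 + 4 = 5 and occupies 8 bytes.
Bytes at offsets 5..12: 62 D1 E6 A2 A8 2B 6E 3A.
In little-endian order the low byte comes first in memory.
Reassemble most-significant byte first: 3A 6E 2B A8 A2 E6 D1 62 → 0x3A6E2BA8A2E6D162.
0x3A6E2BA8A2E6D162 = 4210350704925528418.

4210350704925528418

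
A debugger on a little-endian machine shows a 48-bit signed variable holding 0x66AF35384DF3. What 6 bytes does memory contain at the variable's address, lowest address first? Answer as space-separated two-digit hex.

Split into bytes (most-significant first): 66 AF 35 38 4D F3.
Little-endian: lowest address holds the least-significant byte.
So at ascending addresses the bytes are F3 4D 38 35 AF 66.

F3 4D 38 35 AF 66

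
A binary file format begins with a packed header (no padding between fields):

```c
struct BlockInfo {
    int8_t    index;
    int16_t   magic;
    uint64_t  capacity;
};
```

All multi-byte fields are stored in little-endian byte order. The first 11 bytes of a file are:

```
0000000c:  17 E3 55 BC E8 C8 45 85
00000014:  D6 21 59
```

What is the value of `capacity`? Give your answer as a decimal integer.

`capacity` follows `index` (1 B), `magic` (2 B), so it starts at offset 1 + 2 = 3 and occupies 8 bytes.
Bytes at offsets 3..10: BC E8 C8 45 85 D6 21 59.
Little-endian stores the least-significant byte at the lowest address.
Reassemble most-significant byte first: 59 21 D6 85 45 C8 E8 BC → 0x5921D68545C8E8BC.
0x5921D68545C8E8BC = 6422650411496827068.

6422650411496827068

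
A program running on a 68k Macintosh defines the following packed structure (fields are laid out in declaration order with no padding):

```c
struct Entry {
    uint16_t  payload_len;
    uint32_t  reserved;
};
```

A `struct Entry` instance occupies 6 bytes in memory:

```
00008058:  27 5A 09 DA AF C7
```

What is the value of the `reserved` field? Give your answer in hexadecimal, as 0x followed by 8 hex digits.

`reserved` follows `payload_len` (2 bytes), so it starts at byte offset 2 and occupies 4 bytes.
Bytes at offsets 2..5: 09 DA AF C7.
In big-endian order the high byte comes first in memory.
The bytes are already most-significant first: 0x09DAAFC7.

0x09DAAFC7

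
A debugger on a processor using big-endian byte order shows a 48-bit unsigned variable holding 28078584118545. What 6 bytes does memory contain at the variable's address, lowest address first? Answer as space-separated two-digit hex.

28078584118545 in hexadecimal, padded to 48 bits, is 0x19898E083D11.
Split into bytes (most-significant first): 19 89 8E 08 3D 11.
Big-endian stores the most-significant byte at the lowest address.
So the memory order matches the most-significant-first order: 19 89 8E 08 3D 11.

19 89 8E 08 3D 11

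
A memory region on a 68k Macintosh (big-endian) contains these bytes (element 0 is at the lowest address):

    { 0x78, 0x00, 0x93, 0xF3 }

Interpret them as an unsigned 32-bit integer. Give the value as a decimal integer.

2013303795

Big-endian stores the most-significant byte at the lowest address.
The bytes are already most-significant first: 0x780093F3.
0x780093F3 = 2013303795.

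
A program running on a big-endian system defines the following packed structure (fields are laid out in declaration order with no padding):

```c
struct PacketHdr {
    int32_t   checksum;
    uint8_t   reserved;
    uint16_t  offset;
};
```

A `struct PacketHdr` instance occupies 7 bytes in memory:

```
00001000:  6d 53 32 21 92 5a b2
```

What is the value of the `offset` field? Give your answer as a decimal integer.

23218

`offset` follows `checksum` (4 B), `reserved` (1 B), so it starts at offset 4 + 1 = 5 and occupies 2 bytes.
Bytes at offsets 5..6: 5A B2.
Big-endian: lowest address holds the most-significant byte.
The bytes are already most-significant first: 0x5AB2.
0x5AB2 = 23218.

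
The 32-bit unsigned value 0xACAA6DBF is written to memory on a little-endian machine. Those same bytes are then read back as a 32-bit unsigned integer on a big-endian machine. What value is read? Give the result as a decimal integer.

3211635372

Stored little-endian, the bytes at ascending addresses are BF 6D AA AC.
Read back as big-endian, the last byte is least significant, giving 0xBF6DAAAC.
0xBF6DAAAC = 3211635372.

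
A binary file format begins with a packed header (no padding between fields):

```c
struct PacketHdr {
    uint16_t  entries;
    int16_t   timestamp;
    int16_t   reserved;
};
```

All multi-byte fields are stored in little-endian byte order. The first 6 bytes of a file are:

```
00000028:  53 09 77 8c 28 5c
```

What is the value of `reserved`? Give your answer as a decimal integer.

`reserved` follows `entries` (2 B), `timestamp` (2 B), so it starts at offset 2 + 2 = 4 and occupies 2 bytes.
Bytes at offsets 4..5: 28 5C.
Little-endian: lowest address holds the least-significant byte.
Reassemble most-significant byte first: 5C 28 → 0x5C28.
0x5C28 = 23592.

23592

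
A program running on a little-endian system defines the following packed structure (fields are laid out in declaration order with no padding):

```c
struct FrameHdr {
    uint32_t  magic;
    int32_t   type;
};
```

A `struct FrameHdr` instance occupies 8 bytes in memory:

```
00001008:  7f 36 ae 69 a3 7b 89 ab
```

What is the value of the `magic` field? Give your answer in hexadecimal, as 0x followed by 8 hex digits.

`magic` is the first field, at byte offset 0, occupying 4 bytes.
Bytes at offsets 0..3: 7F 36 AE 69.
Little-endian: lowest address holds the least-significant byte.
Reassemble most-significant byte first: 69 AE 36 7F → 0x69AE367F.

0x69AE367F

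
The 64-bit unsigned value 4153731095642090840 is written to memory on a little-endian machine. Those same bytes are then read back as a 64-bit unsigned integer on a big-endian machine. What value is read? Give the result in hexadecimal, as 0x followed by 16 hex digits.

4153731095642090840 in 64-bit hexadecimal is 0x39A5046C903DAD58.
Stored little-endian, the bytes at ascending addresses are 58 AD 3D 90 6C 04 A5 39.
Read back as big-endian, the last byte is least significant, giving 0x58AD3D906C04A539.

0x58AD3D906C04A539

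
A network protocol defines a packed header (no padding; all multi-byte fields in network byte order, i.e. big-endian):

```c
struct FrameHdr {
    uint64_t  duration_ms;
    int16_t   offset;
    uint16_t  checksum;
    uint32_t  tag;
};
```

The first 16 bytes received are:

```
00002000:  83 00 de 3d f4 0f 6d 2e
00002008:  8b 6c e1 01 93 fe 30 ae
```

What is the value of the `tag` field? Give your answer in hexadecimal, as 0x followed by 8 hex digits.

`tag` follows `duration_ms` (8 B), `offset` (2 B), `checksum` (2 B), so it starts at offset 8 + 2 + 2 = 12 and occupies 4 bytes.
Bytes at offsets 12..15: 93 FE 30 AE.
In big-endian order the high byte comes first in memory.
The bytes are already most-significant first: 0x93FE30AE.

0x93FE30AE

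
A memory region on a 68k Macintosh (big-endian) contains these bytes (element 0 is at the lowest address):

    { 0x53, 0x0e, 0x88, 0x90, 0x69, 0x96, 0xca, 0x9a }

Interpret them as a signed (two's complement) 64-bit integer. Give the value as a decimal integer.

In big-endian order the high byte comes first in memory.
The bytes are already most-significant first: 0x530E88906996CA9A.
0x530E88906996CA9A = 5984871108650125978.

5984871108650125978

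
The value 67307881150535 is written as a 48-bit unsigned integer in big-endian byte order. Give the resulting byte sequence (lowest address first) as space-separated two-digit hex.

67307881150535 in hexadecimal, padded to 48 bits, is 0x3D375658B847.
Split into bytes (most-significant first): 3D 37 56 58 B8 47.
Big-endian stores the most-significant byte at the lowest address.
So the memory order matches the most-significant-first order: 3D 37 56 58 B8 47.

3D 37 56 58 B8 47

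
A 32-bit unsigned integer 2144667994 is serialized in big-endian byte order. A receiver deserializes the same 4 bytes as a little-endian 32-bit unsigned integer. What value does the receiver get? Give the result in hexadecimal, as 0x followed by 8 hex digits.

0x5A09D57F

2144667994 in 32-bit hexadecimal is 0x7FD5095A.
Stored big-endian, the bytes at ascending addresses are 7F D5 09 5A.
Read back as little-endian, the first byte is least significant, giving 0x5A09D57F.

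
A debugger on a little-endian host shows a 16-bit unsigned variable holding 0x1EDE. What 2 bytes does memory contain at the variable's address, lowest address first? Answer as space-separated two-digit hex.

Split into bytes (most-significant first): 1E DE.
Little-endian: lowest address holds the least-significant byte.
So at ascending addresses the bytes are DE 1E.

DE 1E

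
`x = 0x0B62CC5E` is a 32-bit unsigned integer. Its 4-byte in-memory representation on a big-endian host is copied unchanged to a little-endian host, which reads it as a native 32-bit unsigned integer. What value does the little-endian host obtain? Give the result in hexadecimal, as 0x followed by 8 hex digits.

0x5ECC620B

Stored big-endian, the bytes at ascending addresses are 0B 62 CC 5E.
Read back as little-endian, the first byte is least significant, giving 0x5ECC620B.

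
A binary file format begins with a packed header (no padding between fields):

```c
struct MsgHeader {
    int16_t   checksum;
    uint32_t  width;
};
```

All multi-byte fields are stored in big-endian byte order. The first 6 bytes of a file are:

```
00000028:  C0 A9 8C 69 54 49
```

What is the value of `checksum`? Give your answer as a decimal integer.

-16215

`checksum` is the first field, at byte offset 0, occupying 2 bytes.
Bytes at offsets 0..1: C0 A9.
Big-endian stores the most-significant byte at the lowest address.
The bytes are already most-significant first: 0xC0A9.
Top bit is set, so as a signed 16-bit value this is 0xC0A9 − 2^16 = -16215.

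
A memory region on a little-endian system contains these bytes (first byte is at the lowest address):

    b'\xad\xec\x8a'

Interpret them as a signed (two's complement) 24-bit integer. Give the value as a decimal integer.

Little-endian stores the least-significant byte at the lowest address.
Reassemble most-significant byte first: 8A EC AD → 0x8AECAD.
Top bit is set, so as a signed 24-bit value this is 0x8AECAD − 2^24 = -7672659.

-7672659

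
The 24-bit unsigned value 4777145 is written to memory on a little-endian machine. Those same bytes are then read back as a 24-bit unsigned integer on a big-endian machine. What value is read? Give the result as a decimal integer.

12182600

4777145 in 24-bit hexadecimal is 0x48E4B9.
Stored little-endian, the bytes at ascending addresses are B9 E4 48.
Read back as big-endian, the last byte is least significant, giving 0xB9E448.
0xB9E448 = 12182600.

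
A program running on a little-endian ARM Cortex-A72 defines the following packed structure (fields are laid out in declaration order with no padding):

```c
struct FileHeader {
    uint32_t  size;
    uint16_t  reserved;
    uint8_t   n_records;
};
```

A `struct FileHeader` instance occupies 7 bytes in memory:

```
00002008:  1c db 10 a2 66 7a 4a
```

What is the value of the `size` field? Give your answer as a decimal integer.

`size` is the first field, at byte offset 0, occupying 4 bytes.
Bytes at offsets 0..3: 1C DB 10 A2.
Little-endian: lowest address holds the least-significant byte.
Reassemble most-significant byte first: A2 10 DB 1C → 0xA210DB1C.
0xA210DB1C = 2719013660.

2719013660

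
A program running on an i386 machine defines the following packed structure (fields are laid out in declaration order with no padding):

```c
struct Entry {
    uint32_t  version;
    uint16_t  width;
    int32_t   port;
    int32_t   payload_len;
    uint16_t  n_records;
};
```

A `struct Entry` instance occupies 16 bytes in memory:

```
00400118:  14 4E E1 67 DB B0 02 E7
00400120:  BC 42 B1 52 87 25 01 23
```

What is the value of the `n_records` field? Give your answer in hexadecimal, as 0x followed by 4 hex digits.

0x2301

`n_records` follows `version` (4 B), `width` (2 B), `port` (4 B), `payload_len` (4 B), so it starts at offset 4 + 2 + 4 + 4 = 14 and occupies 2 bytes.
Bytes at offsets 14..15: 01 23.
In little-endian order the low byte comes first in memory.
Reassemble most-significant byte first: 23 01 → 0x2301.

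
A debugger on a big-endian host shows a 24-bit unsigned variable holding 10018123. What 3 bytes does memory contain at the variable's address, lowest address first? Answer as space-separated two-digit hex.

10018123 in hexadecimal, padded to 24 bits, is 0x98DD4B.
Split into bytes (most-significant first): 98 DD 4B.
Big-endian stores the most-significant byte at the lowest address.
So the memory order matches the most-significant-first order: 98 DD 4B.

98 DD 4B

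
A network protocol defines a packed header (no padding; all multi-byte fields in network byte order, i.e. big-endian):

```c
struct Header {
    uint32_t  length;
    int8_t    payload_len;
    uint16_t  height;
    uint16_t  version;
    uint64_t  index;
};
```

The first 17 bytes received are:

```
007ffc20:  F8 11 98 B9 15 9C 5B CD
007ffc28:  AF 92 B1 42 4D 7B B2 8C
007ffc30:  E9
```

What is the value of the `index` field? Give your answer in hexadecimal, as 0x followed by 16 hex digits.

`index` follows `length` (4 B), `payload_len` (1 B), `height` (2 B), `version` (2 B), so it starts at offset 4 + 1 + 2 + 2 = 9 and occupies 8 bytes.
Bytes at offsets 9..16: 92 B1 42 4D 7B B2 8C E9.
Big-endian stores the most-significant byte at the lowest address.
The bytes are already most-significant first: 0x92B1424D7BB28CE9.

0x92B1424D7BB28CE9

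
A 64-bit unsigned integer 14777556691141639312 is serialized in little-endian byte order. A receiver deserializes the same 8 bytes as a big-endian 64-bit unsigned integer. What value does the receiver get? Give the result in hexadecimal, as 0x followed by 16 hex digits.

0x90BCB107846D14CD

14777556691141639312 in 64-bit hexadecimal is 0xCD146D8407B1BC90.
Stored little-endian, the bytes at ascending addresses are 90 BC B1 07 84 6D 14 CD.
Read back as big-endian, the last byte is least significant, giving 0x90BCB107846D14CD.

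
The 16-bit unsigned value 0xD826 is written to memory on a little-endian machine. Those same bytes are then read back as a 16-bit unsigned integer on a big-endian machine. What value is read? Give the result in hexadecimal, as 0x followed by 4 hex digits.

0x26D8

Stored little-endian, the bytes at ascending addresses are 26 D8.
Read back as big-endian, the last byte is least significant, giving 0x26D8.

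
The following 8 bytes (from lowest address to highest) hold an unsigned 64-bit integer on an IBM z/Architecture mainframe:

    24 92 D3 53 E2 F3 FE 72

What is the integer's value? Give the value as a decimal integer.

Big-endian stores the most-significant byte at the lowest address.
The bytes are already most-significant first: 0x2492D353E2F3FE72.
0x2492D353E2F3FE72 = 2635401089208548978.

2635401089208548978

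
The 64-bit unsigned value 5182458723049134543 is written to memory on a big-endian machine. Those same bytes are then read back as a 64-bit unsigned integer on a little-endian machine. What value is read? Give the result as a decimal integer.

14977133095663889223

5182458723049134543 in 64-bit hexadecimal is 0x47EBCAC03277D9CF.
Stored big-endian, the bytes at ascending addresses are 47 EB CA C0 32 77 D9 CF.
Read back as little-endian, the first byte is least significant, giving 0xCFD97732C0CAEB47.
0xCFD97732C0CAEB47 = 14977133095663889223.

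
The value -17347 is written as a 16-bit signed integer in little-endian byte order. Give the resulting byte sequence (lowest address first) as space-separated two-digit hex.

3D BC

Two's complement of -17347 in 16 bits: 17347 = 0x43C3; invert → 0xBC3C; add 1 → 0xBC3D.
Split into bytes (most-significant first): BC 3D.
Little-endian stores the least-significant byte at the lowest address.
So at ascending addresses the bytes are 3D BC.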